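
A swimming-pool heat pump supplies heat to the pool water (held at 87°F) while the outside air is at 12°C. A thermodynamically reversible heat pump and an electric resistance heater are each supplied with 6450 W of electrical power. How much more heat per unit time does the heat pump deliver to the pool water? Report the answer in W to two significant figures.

99000 W

In absolute terms T_C = 285.15 K and T_H = 303.71 K, so ΔT = 18.56 K.
COP_Carnot = T_H/ΔT = 303.71/18.56 = 16.37.
The heat pump delivers Q̇_H = COP × Ẇ = 105600 W; the resistance heater delivers Ẇ = 6450 W.
Extra = (COP − 1)·Ẇ = 99120 W.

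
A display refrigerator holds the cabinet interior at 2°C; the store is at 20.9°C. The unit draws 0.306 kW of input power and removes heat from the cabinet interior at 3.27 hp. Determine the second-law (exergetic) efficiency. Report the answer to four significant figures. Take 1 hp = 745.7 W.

0.5474

Converting, Q̇_C = 3.270 hp = 2.438 kW, so COP_actual = Q̇_C/Ẇ = 2.438/0.3060 = 7.969.
In absolute terms T_C = 275.15 K and T_H = 294.05 K, so ΔT = 18.90 K.
COP_Carnot = T_C/ΔT = 275.15/18.90 = 14.56.
η_II = COP_actual/COP_Carnot = 7.969/14.56 = 0.5474.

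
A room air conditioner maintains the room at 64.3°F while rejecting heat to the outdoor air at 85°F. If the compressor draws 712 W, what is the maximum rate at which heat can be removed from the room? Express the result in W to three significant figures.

18000 W

In absolute terms T_C = 291.09 K and T_H = 302.59 K, so ΔT = 11.50 K.
COP_Carnot = T_C/ΔT = 291.09/11.50 = 25.31.
Q̇_max = COP_Carnot × Ẇ = 25.31 × 712.0 W = 18020 W.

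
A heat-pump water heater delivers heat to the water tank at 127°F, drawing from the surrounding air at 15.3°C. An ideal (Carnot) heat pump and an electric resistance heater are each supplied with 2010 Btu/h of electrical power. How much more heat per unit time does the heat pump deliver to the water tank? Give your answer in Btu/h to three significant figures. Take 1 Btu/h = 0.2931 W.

In absolute terms T_C = 288.45 K and T_H = 325.93 K, so ΔT = 37.48 K.
COP_Carnot = T_H/ΔT = 325.93/37.48 = 8.697.
The heat pump delivers Q̇_H = COP × Ẇ = 17480 Btu/h; the resistance heater delivers Ẇ = 2010 Btu/h.
Extra = (COP − 1)·Ẇ = 15470 Btu/h.

15500 Btu/h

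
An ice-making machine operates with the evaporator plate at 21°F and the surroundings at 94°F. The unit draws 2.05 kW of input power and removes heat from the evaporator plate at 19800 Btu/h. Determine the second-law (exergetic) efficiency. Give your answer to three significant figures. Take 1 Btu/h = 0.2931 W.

Converting, Q̇_C = 19800 Btu/h = 5.803 kW, so COP_actual = Q̇_C/Ẇ = 5.803/2.050 = 2.831.
In absolute terms T_C = 267.04 K and T_H = 307.59 K, so ΔT = 40.56 K.
COP_Carnot = T_C/ΔT = 267.04/40.56 = 6.585.
η_II = COP_actual/COP_Carnot = 2.831/6.585 = 0.4299.

0.430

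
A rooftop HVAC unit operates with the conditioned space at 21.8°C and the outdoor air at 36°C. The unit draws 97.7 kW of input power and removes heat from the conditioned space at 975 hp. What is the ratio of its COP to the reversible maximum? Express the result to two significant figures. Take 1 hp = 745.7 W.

0.36

Converting, Q̇_C = 975.0 hp = 727.1 kW, so COP_actual = Q̇_C/Ẇ = 727.1/97.70 = 7.442.
In absolute terms T_C = 294.95 K and T_H = 309.15 K, so ΔT = 14.20 K.
COP_Carnot = T_C/ΔT = 294.95/14.20 = 20.77.
η_II = COP_actual/COP_Carnot = 7.442/20.77 = 0.3583.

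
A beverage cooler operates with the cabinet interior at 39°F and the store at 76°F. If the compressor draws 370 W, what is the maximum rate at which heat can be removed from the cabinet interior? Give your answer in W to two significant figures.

5000 W

In absolute terms T_C = 277.04 K and T_H = 297.59 K, so ΔT = 20.56 K.
COP_Carnot = T_C/ΔT = 277.04/20.56 = 13.48.
Q̇_max = COP_Carnot × Ẇ = 13.48 × 370.0 W = 4987 W.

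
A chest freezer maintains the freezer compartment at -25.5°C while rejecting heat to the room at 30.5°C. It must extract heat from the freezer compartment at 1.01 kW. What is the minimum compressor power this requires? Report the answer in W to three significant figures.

228 W

In absolute terms T_C = 247.65 K and T_H = 303.65 K, so ΔT = 56.00 K.
COP_Carnot = T_C/ΔT = 247.65/56.00 = 4.422.
Ẇ_min = Q̇/COP_Carnot = 1.010/4.422 = 0.2284 kW = 228.4 W.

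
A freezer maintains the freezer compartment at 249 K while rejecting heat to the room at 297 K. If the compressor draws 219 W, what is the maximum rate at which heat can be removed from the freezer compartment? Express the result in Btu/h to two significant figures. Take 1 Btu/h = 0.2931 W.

3900 Btu/h

The reservoir spacing is ΔT = 297 − 249 = 48.00 K.
COP_Carnot = T_C/ΔT = 249.00/48.00 = 5.188.
Q̇_max = COP_Carnot × Ẇ = 5.188 × 219.0 W = 1136 W = 3876 Btu/h.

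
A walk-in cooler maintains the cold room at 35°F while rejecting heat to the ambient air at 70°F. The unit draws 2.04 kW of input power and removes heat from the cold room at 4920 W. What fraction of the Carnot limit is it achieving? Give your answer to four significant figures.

Converting, Q̇_C = 4920 W = 4.920 kW, so COP_actual = Q̇_C/Ẇ = 4.920/2.040 = 2.412.
In absolute terms T_C = 274.82 K and T_H = 294.26 K, so ΔT = 19.44 K.
COP_Carnot = T_C/ΔT = 274.82/19.44 = 14.13.
η_II = COP_actual/COP_Carnot = 2.412/14.13 = 0.1706.

0.1706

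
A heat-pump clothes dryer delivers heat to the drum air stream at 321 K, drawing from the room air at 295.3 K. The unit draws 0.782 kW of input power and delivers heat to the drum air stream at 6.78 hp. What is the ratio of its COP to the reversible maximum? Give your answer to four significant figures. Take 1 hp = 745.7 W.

0.5176

Converting, Q̇_H = 6.780 hp = 5.056 kW, so COP_actual = Q̇_H/Ẇ = 5.056/0.7820 = 6.465.
The reservoir spacing is ΔT = 321 − 295.3 = 25.70 K.
COP_Carnot = T_H/ΔT = 321.00/25.70 = 12.49.
η_II = COP_actual/COP_Carnot = 6.465/12.49 = 0.5176.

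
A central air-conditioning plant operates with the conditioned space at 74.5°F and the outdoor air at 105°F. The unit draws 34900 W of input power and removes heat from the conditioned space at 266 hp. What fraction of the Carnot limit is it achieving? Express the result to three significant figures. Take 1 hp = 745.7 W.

Converting, Q̇_C = 266.0 hp = 198400 W, so COP_actual = Q̇_C/Ẇ = 198400/34900 = 5.684.
In absolute terms T_C = 296.76 K and T_H = 313.71 K, so ΔT = 16.94 K.
COP_Carnot = T_C/ΔT = 296.76/16.94 = 17.51.
η_II = COP_actual/COP_Carnot = 5.684/17.51 = 0.3245.

0.325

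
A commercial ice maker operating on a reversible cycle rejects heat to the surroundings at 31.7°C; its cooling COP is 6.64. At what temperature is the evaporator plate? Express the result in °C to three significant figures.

-8.20 °C

For a Carnot refrigerator COP_R = T_C/(T_H − T_C), so T_C = COP·T_H/(1 + COP).
With T_H = 304.85 K, T_C = 6.64 × 304.85/7.640 = 264.95 K.
Converting, 264.95 K = -8.20°C.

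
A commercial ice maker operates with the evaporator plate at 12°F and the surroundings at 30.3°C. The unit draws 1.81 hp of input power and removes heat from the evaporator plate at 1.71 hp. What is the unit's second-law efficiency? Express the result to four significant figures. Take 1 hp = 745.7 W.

0.1493

COP_actual = Q̇_C/Ẇ = 1.710/1.810 = 0.9448.
In absolute terms T_C = 262.04 K and T_H = 303.45 K, so ΔT = 41.41 K.
COP_Carnot = T_C/ΔT = 262.04/41.41 = 6.328.
η_II = COP_actual/COP_Carnot = 0.9448/6.328 = 0.1493.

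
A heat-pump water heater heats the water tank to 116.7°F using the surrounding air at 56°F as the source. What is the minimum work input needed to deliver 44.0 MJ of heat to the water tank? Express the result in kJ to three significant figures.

4630 kJ

In absolute terms T_C = 286.48 K and T_H = 320.21 K, so ΔT = 33.72 K.
The reversible limit is COP_HP = T_H/ΔT = 9.495, so W_min = Q_H/COP = Q_H·ΔT/T_H.
W_min = 44.00 × 33.72/320.21 = 4.634 MJ = 4634 kJ.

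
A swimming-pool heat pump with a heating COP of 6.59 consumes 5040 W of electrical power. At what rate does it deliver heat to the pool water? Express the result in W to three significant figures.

33200 W

Q̇_H = COP_HP × Ẇ = 6.59 × 5040 = 33210 W.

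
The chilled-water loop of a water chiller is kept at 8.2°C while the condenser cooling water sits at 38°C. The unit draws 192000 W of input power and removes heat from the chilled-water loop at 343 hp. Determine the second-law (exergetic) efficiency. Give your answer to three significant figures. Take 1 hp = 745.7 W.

0.141

Converting, Q̇_C = 343.0 hp = 255800 W, so COP_actual = Q̇_C/Ẇ = 255800/192000 = 1.332.
In absolute terms T_C = 281.35 K and T_H = 311.15 K, so ΔT = 29.80 K.
COP_Carnot = T_C/ΔT = 281.35/29.80 = 9.441.
η_II = COP_actual/COP_Carnot = 1.332/9.441 = 0.1411.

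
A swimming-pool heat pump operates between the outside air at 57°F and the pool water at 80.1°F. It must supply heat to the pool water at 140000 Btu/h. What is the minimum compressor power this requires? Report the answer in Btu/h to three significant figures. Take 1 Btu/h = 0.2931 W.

In absolute terms T_C = 287.04 K and T_H = 299.87 K, so ΔT = 12.83 K.
COP_Carnot = T_H/ΔT = 299.87/12.83 = 23.37.
Ẇ_min = Q̇/COP_Carnot = 140000/23.37 = 5991 Btu/h.

5990 Btu/h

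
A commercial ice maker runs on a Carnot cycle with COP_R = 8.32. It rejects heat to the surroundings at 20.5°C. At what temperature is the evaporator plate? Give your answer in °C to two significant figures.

-11 °C

For a Carnot refrigerator COP_R = T_C/(T_H − T_C), so T_C = COP·T_H/(1 + COP).
With T_H = 293.65 K, T_C = 8.32 × 293.65/9.320 = 262.14 K.
Converting, 262.14 K = -11.01°C.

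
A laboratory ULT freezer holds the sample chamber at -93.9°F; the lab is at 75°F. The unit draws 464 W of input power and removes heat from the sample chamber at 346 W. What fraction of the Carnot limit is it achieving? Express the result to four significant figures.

COP_actual = Q̇_C/Ẇ = 346.0/464.0 = 0.7457.
In absolute terms T_C = 203.21 K and T_H = 297.04 K, so ΔT = 93.83 K.
COP_Carnot = T_C/ΔT = 203.21/93.83 = 2.166.
η_II = COP_actual/COP_Carnot = 0.7457/2.166 = 0.3443.

0.3443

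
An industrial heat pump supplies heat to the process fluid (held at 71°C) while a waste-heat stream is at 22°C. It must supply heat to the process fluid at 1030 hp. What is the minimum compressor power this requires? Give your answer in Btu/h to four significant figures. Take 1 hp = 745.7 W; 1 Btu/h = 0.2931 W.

373100 Btu/h

In absolute terms T_C = 295.15 K and T_H = 344.15 K, so ΔT = 49.00 K.
COP_Carnot = T_H/ΔT = 344.15/49.00 = 7.023.
Ẇ_min = Q̇/COP_Carnot = 1030/7.023 = 146.7 hp = 373100 Btu/h.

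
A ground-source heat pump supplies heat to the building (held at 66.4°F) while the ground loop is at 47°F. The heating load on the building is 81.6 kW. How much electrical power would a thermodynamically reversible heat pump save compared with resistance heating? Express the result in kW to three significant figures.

78.6 kW

In absolute terms T_C = 281.48 K and T_H = 292.26 K, so ΔT = 10.78 K.
COP_Carnot = T_H/ΔT = 292.26/10.78 = 27.12.
Resistance heating needs Ẇ_res = Q̇_H = 81.60 kW; the reversible heat pump needs only Ẇ_hp = Q̇_H/COP = 3.009 kW.
Saving = 81.60 − 3.009 = 78.59 kW.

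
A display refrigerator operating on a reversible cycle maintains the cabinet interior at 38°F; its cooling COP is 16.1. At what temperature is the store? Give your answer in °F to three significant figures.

68.9 °F

COP_R = T_C/(T_H − T_C) gives T_H − T_C = T_C/COP.
With T_C = 276.48 K, T_H = 276.48 × (1 + 1/16.1) = 293.66 K.
Converting, 293.66 K = 68.91°F.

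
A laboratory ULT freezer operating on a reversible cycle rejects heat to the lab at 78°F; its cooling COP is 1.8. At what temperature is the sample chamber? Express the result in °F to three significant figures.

-114 °F

For a Carnot refrigerator COP_R = T_C/(T_H − T_C), so T_C = COP·T_H/(1 + COP).
With T_H = 298.71 K, T_C = 1.8 × 298.71/2.800 = 192.03 K.
Converting, 192.03 K = -114.02°F.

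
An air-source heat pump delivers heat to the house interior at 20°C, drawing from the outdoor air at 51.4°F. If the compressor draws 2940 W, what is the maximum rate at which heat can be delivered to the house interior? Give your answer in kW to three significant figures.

In absolute terms T_C = 283.93 K and T_H = 293.15 K, so ΔT = 9.222 K.
COP_Carnot = T_H/ΔT = 293.15/9.222 = 31.79.
Q̇_max = COP_Carnot × Ẇ = 31.79 × 2940 W = 93450 W = 93.45 kW.

93.5 kW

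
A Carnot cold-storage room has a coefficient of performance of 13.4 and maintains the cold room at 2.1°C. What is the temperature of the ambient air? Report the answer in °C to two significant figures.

COP_R = T_C/(T_H − T_C) gives T_H − T_C = T_C/COP.
With T_C = 275.25 K, T_H = 275.25 × (1 + 1/13.4) = 295.79 K.
Converting, 295.79 K = 22.64°C.

23 °C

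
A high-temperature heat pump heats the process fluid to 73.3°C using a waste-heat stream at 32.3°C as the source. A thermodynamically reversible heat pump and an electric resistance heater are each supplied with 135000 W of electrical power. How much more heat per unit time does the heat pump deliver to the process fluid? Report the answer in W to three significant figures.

1010000 W

In absolute terms T_C = 305.45 K and T_H = 346.45 K, so ΔT = 41.00 K.
COP_Carnot = T_H/ΔT = 346.45/41.00 = 8.450.
The heat pump delivers Q̇_H = COP × Ẇ = 1141000 W; the resistance heater delivers Ẇ = 135000 W.
Extra = (COP − 1)·Ẇ = 1006000 W.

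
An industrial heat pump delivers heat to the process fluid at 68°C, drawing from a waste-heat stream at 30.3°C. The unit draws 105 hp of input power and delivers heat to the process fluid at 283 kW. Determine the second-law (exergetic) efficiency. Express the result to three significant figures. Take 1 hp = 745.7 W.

0.399

Converting, Q̇_H = 283.0 kW = 379.5 hp, so COP_actual = Q̇_H/Ẇ = 379.5/105.0 = 3.614.
In absolute terms T_C = 303.45 K and T_H = 341.15 K, so ΔT = 37.70 K.
COP_Carnot = T_H/ΔT = 341.15/37.70 = 9.049.
η_II = COP_actual/COP_Carnot = 3.614/9.049 = 0.3994.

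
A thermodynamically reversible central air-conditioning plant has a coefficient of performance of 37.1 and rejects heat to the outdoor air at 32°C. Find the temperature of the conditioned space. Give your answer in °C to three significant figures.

For a Carnot refrigerator COP_R = T_C/(T_H − T_C), so T_C = COP·T_H/(1 + COP).
With T_H = 305.15 K, T_C = 37.1 × 305.15/38.10 = 297.14 K.
Converting, 297.14 K = 23.99°C.

24.0 °C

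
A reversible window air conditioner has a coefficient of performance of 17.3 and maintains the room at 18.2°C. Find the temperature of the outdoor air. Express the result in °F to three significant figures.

COP_R = T_C/(T_H − T_C) gives T_H − T_C = T_C/COP.
With T_C = 291.35 K, T_H = 291.35 × (1 + 1/17.3) = 308.19 K.
Converting, 308.19 K = 95.07°F.

95.1 °F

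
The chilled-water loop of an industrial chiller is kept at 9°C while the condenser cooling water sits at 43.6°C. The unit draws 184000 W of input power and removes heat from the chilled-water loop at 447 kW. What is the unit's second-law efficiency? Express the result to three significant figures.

Converting, Q̇_C = 447.0 kW = 447000 W, so COP_actual = Q̇_C/Ẇ = 447000/184000 = 2.429.
In absolute terms T_C = 282.15 K and T_H = 316.75 K, so ΔT = 34.60 K.
COP_Carnot = T_C/ΔT = 282.15/34.60 = 8.155.
η_II = COP_actual/COP_Carnot = 2.429/8.155 = 0.2979.

0.298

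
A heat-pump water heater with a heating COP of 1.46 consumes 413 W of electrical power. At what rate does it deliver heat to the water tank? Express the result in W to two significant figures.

600 W

Q̇_H = COP_HP × Ẇ = 1.46 × 413.0 = 603.0 W.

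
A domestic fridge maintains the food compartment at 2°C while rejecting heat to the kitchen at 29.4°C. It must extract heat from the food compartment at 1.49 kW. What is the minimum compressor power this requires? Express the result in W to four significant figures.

In absolute terms T_C = 275.15 K and T_H = 302.55 K, so ΔT = 27.40 K.
COP_Carnot = T_C/ΔT = 275.15/27.40 = 10.04.
Ẇ_min = Q̇/COP_Carnot = 1.490/10.04 = 0.1484 kW = 148.4 W.

148.4 W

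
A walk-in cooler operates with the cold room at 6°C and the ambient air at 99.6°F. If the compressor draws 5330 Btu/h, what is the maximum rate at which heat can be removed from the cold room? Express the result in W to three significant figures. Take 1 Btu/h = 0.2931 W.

13800 W

In absolute terms T_C = 279.15 K and T_H = 310.71 K, so ΔT = 31.56 K.
COP_Carnot = T_C/ΔT = 279.15/31.56 = 8.846.
Q̇_max = COP_Carnot × Ẇ = 8.846 × 5330 Btu/h = 47150 Btu/h = 13820 W.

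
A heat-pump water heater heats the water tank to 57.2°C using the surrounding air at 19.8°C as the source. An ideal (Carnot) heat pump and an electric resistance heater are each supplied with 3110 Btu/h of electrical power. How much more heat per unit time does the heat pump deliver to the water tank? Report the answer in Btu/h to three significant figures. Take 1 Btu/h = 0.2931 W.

24400 Btu/h

In absolute terms T_C = 292.95 K and T_H = 330.35 K, so ΔT = 37.40 K.
COP_Carnot = T_H/ΔT = 330.35/37.40 = 8.833.
The heat pump delivers Q̇_H = COP × Ẇ = 27470 Btu/h; the resistance heater delivers Ẇ = 3110 Btu/h.
Extra = (COP − 1)·Ẇ = 24360 Btu/h.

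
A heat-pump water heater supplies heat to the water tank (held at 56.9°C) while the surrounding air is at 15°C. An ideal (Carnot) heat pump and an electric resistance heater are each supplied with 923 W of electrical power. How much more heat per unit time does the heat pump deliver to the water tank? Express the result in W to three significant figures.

In absolute terms T_C = 288.15 K and T_H = 330.05 K, so ΔT = 41.90 K.
COP_Carnot = T_H/ΔT = 330.05/41.90 = 7.877.
The heat pump delivers Q̇_H = COP × Ẇ = 7271 W; the resistance heater delivers Ẇ = 923.0 W.
Extra = (COP − 1)·Ẇ = 6348 W.

6350 W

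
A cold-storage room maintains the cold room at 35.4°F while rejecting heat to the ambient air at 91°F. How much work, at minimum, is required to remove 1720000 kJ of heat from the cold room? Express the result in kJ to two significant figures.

190000 kJ

In absolute terms T_C = 275.04 K and T_H = 305.93 K, so ΔT = 30.89 K.
The reversible limit is COP_R = T_C/ΔT = 8.904, so W_min = Q_C/COP = Q_C·ΔT/T_C.
W_min = 1720000 × 30.89/275.04 = 193200 kJ.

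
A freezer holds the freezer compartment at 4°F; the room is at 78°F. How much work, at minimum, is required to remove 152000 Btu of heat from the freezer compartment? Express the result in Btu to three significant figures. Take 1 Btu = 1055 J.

In absolute terms T_C = 257.59 K and T_H = 298.71 K, so ΔT = 41.11 K.
The reversible limit is COP_R = T_C/ΔT = 6.266, so W_min = Q_C/COP = Q_C·ΔT/T_C.
W_min = 152000 × 41.11/257.59 = 24260 Btu.

24300 Btu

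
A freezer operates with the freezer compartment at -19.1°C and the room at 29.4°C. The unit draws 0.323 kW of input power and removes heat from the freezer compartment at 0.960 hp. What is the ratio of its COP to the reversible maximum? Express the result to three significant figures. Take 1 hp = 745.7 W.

Converting, Q̇_C = 0.9600 hp = 0.7159 kW, so COP_actual = Q̇_C/Ẇ = 0.7159/0.3230 = 2.216.
In absolute terms T_C = 254.05 K and T_H = 302.55 K, so ΔT = 48.50 K.
COP_Carnot = T_C/ΔT = 254.05/48.50 = 5.238.
η_II = COP_actual/COP_Carnot = 2.216/5.238 = 0.4231.

0.423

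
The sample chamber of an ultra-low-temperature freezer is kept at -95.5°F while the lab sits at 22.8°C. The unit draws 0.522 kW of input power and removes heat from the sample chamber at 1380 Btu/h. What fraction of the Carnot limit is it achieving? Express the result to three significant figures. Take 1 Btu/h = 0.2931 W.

0.359

Converting, Q̇_C = 1380 Btu/h = 0.4045 kW, so COP_actual = Q̇_C/Ẇ = 0.4045/0.5220 = 0.7749.
In absolute terms T_C = 202.32 K and T_H = 295.95 K, so ΔT = 93.63 K.
COP_Carnot = T_C/ΔT = 202.32/93.63 = 2.161.
η_II = COP_actual/COP_Carnot = 0.7749/2.161 = 0.3586.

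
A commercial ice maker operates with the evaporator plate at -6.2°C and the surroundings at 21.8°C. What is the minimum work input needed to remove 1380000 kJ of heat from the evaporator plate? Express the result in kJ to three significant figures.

In absolute terms T_C = 266.95 K and T_H = 294.95 K, so ΔT = 28.00 K.
The reversible limit is COP_R = T_C/ΔT = 9.534, so W_min = Q_C/COP = Q_C·ΔT/T_C.
W_min = 1380000 × 28.00/266.95 = 144700 kJ.

145000 kJ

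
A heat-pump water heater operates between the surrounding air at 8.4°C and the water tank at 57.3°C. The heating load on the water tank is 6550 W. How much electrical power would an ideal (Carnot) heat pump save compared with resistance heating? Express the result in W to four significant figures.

In absolute terms T_C = 281.55 K and T_H = 330.45 K, so ΔT = 48.90 K.
COP_Carnot = T_H/ΔT = 330.45/48.90 = 6.758.
Resistance heating needs Ẇ_res = Q̇_H = 6550 W; the reversible heat pump needs only Ẇ_hp = Q̇_H/COP = 969.3 W.
Saving = 6550 − 969.3 = 5581 W.

5581 W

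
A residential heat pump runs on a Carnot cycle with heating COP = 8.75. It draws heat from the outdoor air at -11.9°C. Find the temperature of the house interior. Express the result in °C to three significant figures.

21.8 °C

COP_HP = T_H/(T_H − T_C) rearranges to T_H = COP·T_C/(COP − 1).
With T_C = 261.25 K, T_H = 8.75 × 261.25/7.750 = 294.96 K.
Converting, 294.96 K = 21.81°C.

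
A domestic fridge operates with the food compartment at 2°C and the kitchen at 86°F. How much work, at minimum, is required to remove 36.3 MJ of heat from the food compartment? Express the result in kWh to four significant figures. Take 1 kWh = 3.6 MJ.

In absolute terms T_C = 275.15 K and T_H = 303.15 K, so ΔT = 28.00 K.
The reversible limit is COP_R = T_C/ΔT = 9.827, so W_min = Q_C/COP = Q_C·ΔT/T_C.
W_min = 36.30 × 28.00/275.15 = 3.694 MJ = 1.026 kWh.

1.026 kWh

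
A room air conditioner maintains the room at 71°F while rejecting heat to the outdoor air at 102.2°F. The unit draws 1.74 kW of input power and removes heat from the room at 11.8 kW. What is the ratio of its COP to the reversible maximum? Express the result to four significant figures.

COP_actual = Q̇_C/Ẇ = 11.80/1.740 = 6.782.
In absolute terms T_C = 294.82 K and T_H = 312.15 K, so ΔT = 17.33 K.
COP_Carnot = T_C/ΔT = 294.82/17.33 = 17.01.
η_II = COP_actual/COP_Carnot = 6.782/17.01 = 0.3987.

0.3987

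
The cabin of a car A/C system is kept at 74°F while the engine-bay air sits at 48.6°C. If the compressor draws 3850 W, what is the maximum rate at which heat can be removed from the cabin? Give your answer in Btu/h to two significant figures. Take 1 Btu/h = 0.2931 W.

In absolute terms T_C = 296.48 K and T_H = 321.75 K, so ΔT = 25.27 K.
COP_Carnot = T_C/ΔT = 296.48/25.27 = 11.73.
Q̇_max = COP_Carnot × Ẇ = 11.73 × 3850 W = 45180 W = 154100 Btu/h.

150000 Btu/h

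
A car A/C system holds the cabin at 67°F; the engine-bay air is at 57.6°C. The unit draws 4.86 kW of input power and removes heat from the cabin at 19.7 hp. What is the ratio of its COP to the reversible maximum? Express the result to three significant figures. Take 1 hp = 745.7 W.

0.394

Converting, Q̇_C = 19.70 hp = 14.69 kW, so COP_actual = Q̇_C/Ẇ = 14.69/4.860 = 3.023.
In absolute terms T_C = 292.59 K and T_H = 330.75 K, so ΔT = 38.16 K.
COP_Carnot = T_C/ΔT = 292.59/38.16 = 7.668.
η_II = COP_actual/COP_Carnot = 3.023/7.668 = 0.3942.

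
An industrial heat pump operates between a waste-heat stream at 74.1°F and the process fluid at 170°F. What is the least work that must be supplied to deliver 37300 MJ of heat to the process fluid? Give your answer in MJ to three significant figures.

5680 MJ

In absolute terms T_C = 296.54 K and T_H = 349.82 K, so ΔT = 53.28 K.
The reversible limit is COP_HP = T_H/ΔT = 6.566, so W_min = Q_H/COP = Q_H·ΔT/T_H.
W_min = 37300 × 53.28/349.82 = 5681 MJ.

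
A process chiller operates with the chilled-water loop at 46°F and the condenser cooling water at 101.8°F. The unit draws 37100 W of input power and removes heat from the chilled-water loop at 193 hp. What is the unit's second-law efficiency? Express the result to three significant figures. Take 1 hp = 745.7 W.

0.428

Converting, Q̇_C = 193.0 hp = 143900 W, so COP_actual = Q̇_C/Ẇ = 143900/37100 = 3.879.
In absolute terms T_C = 280.93 K and T_H = 311.93 K, so ΔT = 31.00 K.
COP_Carnot = T_C/ΔT = 280.93/31.00 = 9.062.
η_II = COP_actual/COP_Carnot = 3.879/9.062 = 0.4281.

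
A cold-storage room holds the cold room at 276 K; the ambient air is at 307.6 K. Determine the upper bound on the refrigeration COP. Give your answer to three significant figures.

The reservoir spacing is ΔT = 307.6 − 276 = 31.60 K.
For a reversible cycle, COP_Carnot = T_C/ΔT = 276.00/31.60 = 8.734.

8.73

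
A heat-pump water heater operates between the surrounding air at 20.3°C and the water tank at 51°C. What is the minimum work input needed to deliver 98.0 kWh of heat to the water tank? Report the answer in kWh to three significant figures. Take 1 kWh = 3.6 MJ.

In absolute terms T_C = 293.45 K and T_H = 324.15 K, so ΔT = 30.70 K.
The reversible limit is COP_HP = T_H/ΔT = 10.56, so W_min = Q_H/COP = Q_H·ΔT/T_H.
W_min = 98.00 × 30.70/324.15 = 9.282 kWh.

9.28 kWh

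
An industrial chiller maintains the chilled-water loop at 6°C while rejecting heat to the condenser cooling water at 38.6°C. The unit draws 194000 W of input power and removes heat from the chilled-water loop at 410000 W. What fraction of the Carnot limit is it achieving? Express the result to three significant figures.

COP_actual = Q̇_C/Ẇ = 410000/194000 = 2.113.
In absolute terms T_C = 279.15 K and T_H = 311.75 K, so ΔT = 32.60 K.
COP_Carnot = T_C/ΔT = 279.15/32.60 = 8.563.
η_II = COP_actual/COP_Carnot = 2.113/8.563 = 0.2468.

0.247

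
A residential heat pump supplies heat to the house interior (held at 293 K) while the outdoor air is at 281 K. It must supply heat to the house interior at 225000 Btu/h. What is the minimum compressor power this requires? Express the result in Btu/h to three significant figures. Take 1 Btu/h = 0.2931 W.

9220 Btu/h

The reservoir spacing is ΔT = 293 − 281 = 12.00 K.
COP_Carnot = T_H/ΔT = 293.00/12.00 = 24.42.
Ẇ_min = Q̇/COP_Carnot = 225000/24.42 = 9215 Btu/h.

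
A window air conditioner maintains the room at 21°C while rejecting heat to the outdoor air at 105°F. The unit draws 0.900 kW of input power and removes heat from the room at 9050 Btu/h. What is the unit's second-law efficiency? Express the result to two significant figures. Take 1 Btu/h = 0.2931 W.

Converting, Q̇_C = 9050 Btu/h = 2.653 kW, so COP_actual = Q̇_C/Ẇ = 2.653/0.9000 = 2.947.
In absolute terms T_C = 294.15 K and T_H = 313.71 K, so ΔT = 19.56 K.
COP_Carnot = T_C/ΔT = 294.15/19.56 = 15.04.
η_II = COP_actual/COP_Carnot = 2.947/15.04 = 0.1959.

0.20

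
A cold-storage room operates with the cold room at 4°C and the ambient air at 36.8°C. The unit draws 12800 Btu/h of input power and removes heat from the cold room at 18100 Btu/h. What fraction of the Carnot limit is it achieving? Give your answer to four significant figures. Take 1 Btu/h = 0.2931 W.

0.1674

COP_actual = Q̇_C/Ẇ = 18100/12800 = 1.414.
In absolute terms T_C = 277.15 K and T_H = 309.95 K, so ΔT = 32.80 K.
COP_Carnot = T_C/ΔT = 277.15/32.80 = 8.450.
η_II = COP_actual/COP_Carnot = 1.414/8.450 = 0.1674.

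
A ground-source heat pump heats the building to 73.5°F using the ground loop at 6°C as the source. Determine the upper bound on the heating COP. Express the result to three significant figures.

17.4

In absolute terms T_C = 279.15 K and T_H = 296.21 K, so ΔT = 17.06 K.
For a reversible cycle, COP_Carnot = T_H/ΔT = 296.21/17.06 = 17.37.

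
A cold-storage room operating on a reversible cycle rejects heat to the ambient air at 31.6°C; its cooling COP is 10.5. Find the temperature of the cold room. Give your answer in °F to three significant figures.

41.2 °F

For a Carnot refrigerator COP_R = T_C/(T_H − T_C), so T_C = COP·T_H/(1 + COP).
With T_H = 304.75 K, T_C = 10.5 × 304.75/11.50 = 278.25 K.
Converting, 278.25 K = 41.18°F.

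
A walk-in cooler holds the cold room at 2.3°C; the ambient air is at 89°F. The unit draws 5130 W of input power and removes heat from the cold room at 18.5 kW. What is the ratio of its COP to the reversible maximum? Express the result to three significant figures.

0.384

Converting, Q̇_C = 18.50 kW = 18500 W, so COP_actual = Q̇_C/Ẇ = 18500/5130 = 3.606.
In absolute terms T_C = 275.45 K and T_H = 304.82 K, so ΔT = 29.37 K.
COP_Carnot = T_C/ΔT = 275.45/29.37 = 9.380.
η_II = COP_actual/COP_Carnot = 3.606/9.380 = 0.3845.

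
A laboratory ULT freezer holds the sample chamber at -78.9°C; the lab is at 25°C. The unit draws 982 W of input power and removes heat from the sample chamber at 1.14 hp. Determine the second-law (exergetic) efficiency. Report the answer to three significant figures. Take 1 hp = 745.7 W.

Converting, Q̇_C = 1.140 hp = 850.1 W, so COP_actual = Q̇_C/Ẇ = 850.1/982.0 = 0.8657.
In absolute terms T_C = 194.25 K and T_H = 298.15 K, so ΔT = 103.9 K.
COP_Carnot = T_C/ΔT = 194.25/103.9 = 1.870.
η_II = COP_actual/COP_Carnot = 0.8657/1.870 = 0.4630.

0.463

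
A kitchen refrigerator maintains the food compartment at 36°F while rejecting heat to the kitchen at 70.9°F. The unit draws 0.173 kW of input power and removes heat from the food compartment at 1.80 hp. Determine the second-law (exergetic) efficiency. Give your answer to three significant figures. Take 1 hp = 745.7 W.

Converting, Q̇_C = 1.800 hp = 1.342 kW, so COP_actual = Q̇_C/Ẇ = 1.342/0.1730 = 7.759.
In absolute terms T_C = 275.37 K and T_H = 294.76 K, so ΔT = 19.39 K.
COP_Carnot = T_C/ΔT = 275.37/19.39 = 14.20.
η_II = COP_actual/COP_Carnot = 7.759/14.20 = 0.5463.

0.546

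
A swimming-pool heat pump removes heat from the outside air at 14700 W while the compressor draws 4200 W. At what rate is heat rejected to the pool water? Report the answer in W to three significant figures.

For a cyclic device the first law requires Q̇_H = Q̇_C + Ẇ.
Q̇_H = Q̇_C + Ẇ = 18900 W.

18900 W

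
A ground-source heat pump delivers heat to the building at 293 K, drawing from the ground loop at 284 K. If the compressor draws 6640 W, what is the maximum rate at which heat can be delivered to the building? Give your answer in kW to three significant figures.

The reservoir spacing is ΔT = 293 − 284 = 9.000 K.
COP_Carnot = T_H/ΔT = 293.00/9.000 = 32.56.
Q̇_max = COP_Carnot × Ẇ = 32.56 × 6640 W = 216200 W = 216.2 kW.

216 kW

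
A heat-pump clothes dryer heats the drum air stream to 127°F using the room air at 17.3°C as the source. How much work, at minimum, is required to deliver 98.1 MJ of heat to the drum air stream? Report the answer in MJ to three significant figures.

10.7 MJ

In absolute terms T_C = 290.45 K and T_H = 325.93 K, so ΔT = 35.48 K.
The reversible limit is COP_HP = T_H/ΔT = 9.187, so W_min = Q_H/COP = Q_H·ΔT/T_H.
W_min = 98.10 × 35.48/325.93 = 10.68 MJ.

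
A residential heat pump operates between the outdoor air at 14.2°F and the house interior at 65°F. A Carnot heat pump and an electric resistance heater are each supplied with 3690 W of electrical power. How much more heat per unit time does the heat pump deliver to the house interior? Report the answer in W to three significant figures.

In absolute terms T_C = 263.26 K and T_H = 291.48 K, so ΔT = 28.22 K.
COP_Carnot = T_H/ΔT = 291.48/28.22 = 10.33.
The heat pump delivers Q̇_H = COP × Ẇ = 38110 W; the resistance heater delivers Ẇ = 3690 W.
Extra = (COP − 1)·Ẇ = 34420 W.

34400 W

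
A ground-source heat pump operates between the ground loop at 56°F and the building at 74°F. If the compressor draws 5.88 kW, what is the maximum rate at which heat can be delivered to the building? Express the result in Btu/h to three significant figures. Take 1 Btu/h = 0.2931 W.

595000 Btu/h

In absolute terms T_C = 286.48 K and T_H = 296.48 K, so ΔT = 10.00 K.
COP_Carnot = T_H/ΔT = 296.48/10.00 = 29.65.
Q̇_max = COP_Carnot × Ẇ = 29.65 × 5.880 kW = 174.3 kW = 594800 Btu/h.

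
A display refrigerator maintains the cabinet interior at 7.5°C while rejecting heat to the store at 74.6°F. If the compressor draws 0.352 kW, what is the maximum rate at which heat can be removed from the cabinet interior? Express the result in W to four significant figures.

In absolute terms T_C = 280.65 K and T_H = 296.82 K, so ΔT = 16.17 K.
COP_Carnot = T_C/ΔT = 280.65/16.17 = 17.36.
Q̇_max = COP_Carnot × Ẇ = 17.36 × 0.3520 kW = 6.111 kW = 6111 W.

6111 W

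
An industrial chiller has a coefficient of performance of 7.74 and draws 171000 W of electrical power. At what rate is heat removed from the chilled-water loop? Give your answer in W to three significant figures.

1320000 W

Q̇_C = COP × Ẇ = 7.74 × 171000 = 1324000 W.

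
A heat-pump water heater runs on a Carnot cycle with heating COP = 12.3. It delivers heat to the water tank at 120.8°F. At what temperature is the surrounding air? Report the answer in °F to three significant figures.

COP_HP = T_H/(T_H − T_C) gives T_H − T_C = T_H/COP.
With T_H = 322.48 K, T_C = 322.48 × (1 − 1/12.3) = 296.27 K.
Converting, 296.27 K = 73.61°F.

73.6 °F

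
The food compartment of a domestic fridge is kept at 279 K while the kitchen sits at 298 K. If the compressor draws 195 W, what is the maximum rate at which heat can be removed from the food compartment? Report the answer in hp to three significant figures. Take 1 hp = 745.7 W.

3.84 hp

The reservoir spacing is ΔT = 298 − 279 = 19.00 K.
COP_Carnot = T_C/ΔT = 279.00/19.00 = 14.68.
Q̇_max = COP_Carnot × Ẇ = 14.68 × 195.0 W = 2863 W = 3.840 hp.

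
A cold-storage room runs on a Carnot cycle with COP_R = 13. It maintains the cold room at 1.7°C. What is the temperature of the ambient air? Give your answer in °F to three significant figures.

COP_R = T_C/(T_H − T_C) gives T_H − T_C = T_C/COP.
With T_C = 274.85 K, T_H = 274.85 × (1 + 1/13) = 295.99 K.
Converting, 295.99 K = 73.12°F.

73.1 °F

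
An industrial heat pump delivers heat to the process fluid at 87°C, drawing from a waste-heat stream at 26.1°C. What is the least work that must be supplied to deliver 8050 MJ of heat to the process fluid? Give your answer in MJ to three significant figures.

1360 MJ

In absolute terms T_C = 299.25 K and T_H = 360.15 K, so ΔT = 60.90 K.
The reversible limit is COP_HP = T_H/ΔT = 5.914, so W_min = Q_H/COP = Q_H·ΔT/T_H.
W_min = 8050 × 60.90/360.15 = 1361 MJ.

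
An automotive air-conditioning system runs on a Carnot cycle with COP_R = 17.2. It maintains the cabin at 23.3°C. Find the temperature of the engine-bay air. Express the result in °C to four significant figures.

COP_R = T_C/(T_H − T_C) gives T_H − T_C = T_C/COP.
With T_C = 296.45 K, T_H = 296.45 × (1 + 1/17.2) = 313.69 K.
Converting, 313.69 K = 40.54°C.

40.54 °C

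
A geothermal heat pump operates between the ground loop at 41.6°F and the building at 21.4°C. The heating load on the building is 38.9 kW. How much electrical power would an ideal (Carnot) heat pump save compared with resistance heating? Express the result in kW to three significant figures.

36.8 kW

In absolute terms T_C = 278.48 K and T_H = 294.55 K, so ΔT = 16.07 K.
COP_Carnot = T_H/ΔT = 294.55/16.07 = 18.33.
Resistance heating needs Ẇ_res = Q̇_H = 38.90 kW; the reversible heat pump needs only Ẇ_hp = Q̇_H/COP = 2.122 kW.
Saving = 38.90 − 2.122 = 36.78 kW.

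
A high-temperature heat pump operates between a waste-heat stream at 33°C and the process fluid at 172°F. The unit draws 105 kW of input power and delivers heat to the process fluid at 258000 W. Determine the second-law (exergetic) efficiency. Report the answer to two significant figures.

0.31

Converting, Q̇_H = 258000 W = 258.0 kW, so COP_actual = Q̇_H/Ẇ = 258.0/105.0 = 2.457.
In absolute terms T_C = 306.15 K and T_H = 350.93 K, so ΔT = 44.78 K.
COP_Carnot = T_H/ΔT = 350.93/44.78 = 7.837.
η_II = COP_actual/COP_Carnot = 2.457/7.837 = 0.3135.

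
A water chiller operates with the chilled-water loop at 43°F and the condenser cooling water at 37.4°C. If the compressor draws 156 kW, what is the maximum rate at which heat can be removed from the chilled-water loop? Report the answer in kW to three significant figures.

In absolute terms T_C = 279.26 K and T_H = 310.55 K, so ΔT = 31.29 K.
COP_Carnot = T_C/ΔT = 279.26/31.29 = 8.925.
Q̇_max = COP_Carnot × Ẇ = 8.925 × 156.0 kW = 1392 kW.

1390 kW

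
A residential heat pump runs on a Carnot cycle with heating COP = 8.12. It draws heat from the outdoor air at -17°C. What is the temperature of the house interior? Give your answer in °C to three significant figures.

COP_HP = T_H/(T_H − T_C) rearranges to T_H = COP·T_C/(COP − 1).
With T_C = 256.15 K, T_H = 8.12 × 256.15/7.120 = 292.13 K.
Converting, 292.13 K = 18.98°C.

19.0 °C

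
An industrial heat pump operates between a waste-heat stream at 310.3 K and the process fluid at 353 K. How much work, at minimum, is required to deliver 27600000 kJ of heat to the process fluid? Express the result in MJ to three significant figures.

3340 MJ

The reservoir spacing is ΔT = 353 − 310.3 = 42.70 K.
The reversible limit is COP_HP = T_H/ΔT = 8.267, so W_min = Q_H/COP = Q_H·ΔT/T_H.
W_min = 27600000 × 42.70/353.00 = 3339000 kJ = 3339 MJ.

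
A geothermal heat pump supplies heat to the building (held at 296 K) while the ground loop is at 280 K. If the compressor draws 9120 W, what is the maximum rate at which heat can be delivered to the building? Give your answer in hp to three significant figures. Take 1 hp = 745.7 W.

The reservoir spacing is ΔT = 296 − 280 = 16.00 K.
COP_Carnot = T_H/ΔT = 296.00/16.00 = 18.50.
Q̇_max = COP_Carnot × Ẇ = 18.50 × 9120 W = 168700 W = 226.3 hp.

226 hp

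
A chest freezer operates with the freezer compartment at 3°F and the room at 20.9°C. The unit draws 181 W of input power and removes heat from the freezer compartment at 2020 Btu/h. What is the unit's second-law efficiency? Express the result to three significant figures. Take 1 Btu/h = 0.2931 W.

Converting, Q̇_C = 2020 Btu/h = 592.1 W, so COP_actual = Q̇_C/Ẇ = 592.1/181.0 = 3.271.
In absolute terms T_C = 257.04 K and T_H = 294.05 K, so ΔT = 37.01 K.
COP_Carnot = T_C/ΔT = 257.04/37.01 = 6.945.
η_II = COP_actual/COP_Carnot = 3.271/6.945 = 0.4710.

0.471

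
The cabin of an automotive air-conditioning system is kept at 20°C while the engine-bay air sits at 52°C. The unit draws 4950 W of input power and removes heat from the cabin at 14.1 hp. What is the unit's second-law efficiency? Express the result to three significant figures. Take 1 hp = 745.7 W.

Converting, Q̇_C = 14.10 hp = 10510 W, so COP_actual = Q̇_C/Ẇ = 10510/4950 = 2.124.
In absolute terms T_C = 293.15 K and T_H = 325.15 K, so ΔT = 32.00 K.
COP_Carnot = T_C/ΔT = 293.15/32.00 = 9.161.
η_II = COP_actual/COP_Carnot = 2.124/9.161 = 0.2319.

0.232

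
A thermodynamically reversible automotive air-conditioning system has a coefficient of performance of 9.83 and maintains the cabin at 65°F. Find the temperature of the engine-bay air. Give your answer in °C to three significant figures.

48.0 °C

COP_R = T_C/(T_H − T_C) gives T_H − T_C = T_C/COP.
With T_C = 291.48 K, T_H = 291.48 × (1 + 1/9.83) = 321.14 K.
Converting, 321.14 K = 47.99°C.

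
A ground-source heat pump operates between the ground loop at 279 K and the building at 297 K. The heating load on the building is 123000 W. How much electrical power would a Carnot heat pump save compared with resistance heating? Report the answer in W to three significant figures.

116000 W

The reservoir spacing is ΔT = 297 − 279 = 18.00 K.
COP_Carnot = T_H/ΔT = 297.00/18.00 = 16.50.
Resistance heating needs Ẇ_res = Q̇_H = 123000 W; the reversible heat pump needs only Ẇ_hp = Q̇_H/COP = 7455 W.
Saving = 123000 − 7455 = 115500 W.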